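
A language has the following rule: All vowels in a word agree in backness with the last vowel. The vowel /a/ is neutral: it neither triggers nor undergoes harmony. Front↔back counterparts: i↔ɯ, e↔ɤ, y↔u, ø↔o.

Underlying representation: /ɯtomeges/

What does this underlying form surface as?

/ɯ/ harmonizes with /e/ ([-back]) → [i]
/o/ harmonizes with /e/ ([-back]) → [ø]

[itømeges]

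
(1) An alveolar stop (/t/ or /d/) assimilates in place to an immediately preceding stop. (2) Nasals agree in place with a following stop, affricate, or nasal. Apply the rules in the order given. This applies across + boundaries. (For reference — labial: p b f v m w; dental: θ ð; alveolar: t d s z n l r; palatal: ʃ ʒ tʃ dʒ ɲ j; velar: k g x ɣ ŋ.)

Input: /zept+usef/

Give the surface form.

Rule 1: /t/ after /p/ (labial) → [p]
After rule 1: zepp+usef
Rule 2: no segment meets the rule's conditions; no change.

[zepp+usef]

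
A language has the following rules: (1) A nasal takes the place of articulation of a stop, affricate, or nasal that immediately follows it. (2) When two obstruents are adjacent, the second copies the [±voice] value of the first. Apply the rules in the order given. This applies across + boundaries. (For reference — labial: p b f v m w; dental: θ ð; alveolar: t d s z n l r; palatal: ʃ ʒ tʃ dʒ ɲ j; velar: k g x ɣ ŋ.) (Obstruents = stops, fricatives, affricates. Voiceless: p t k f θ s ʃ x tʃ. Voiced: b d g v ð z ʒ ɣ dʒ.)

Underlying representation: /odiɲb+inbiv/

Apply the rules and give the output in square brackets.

Rule 1: /ɲ/ before /b/ (labial) → [m]
Rule 1: /n/ before /b/ (labial) → [m]
After rule 1: odimb+imbiv
Rule 2: no segment meets the rule's conditions; no change.

[odimb+imbiv]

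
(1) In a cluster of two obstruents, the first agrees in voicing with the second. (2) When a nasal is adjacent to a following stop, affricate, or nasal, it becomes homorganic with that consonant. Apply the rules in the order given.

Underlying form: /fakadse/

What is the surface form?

Rule 1: /d/ before /s/ (voiceless) → [t]
After rule 1: fakatse
Rule 2: no segment meets the rule's conditions; no change.

[fakatse]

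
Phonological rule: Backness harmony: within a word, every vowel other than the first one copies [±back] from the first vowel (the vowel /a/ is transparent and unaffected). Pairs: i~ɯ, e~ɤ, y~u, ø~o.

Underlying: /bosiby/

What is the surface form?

[bosɯbu]

/i/ harmonizes with /o/ ([+back]) → [ɯ]
/y/ harmonizes with /o/ ([+back]) → [u]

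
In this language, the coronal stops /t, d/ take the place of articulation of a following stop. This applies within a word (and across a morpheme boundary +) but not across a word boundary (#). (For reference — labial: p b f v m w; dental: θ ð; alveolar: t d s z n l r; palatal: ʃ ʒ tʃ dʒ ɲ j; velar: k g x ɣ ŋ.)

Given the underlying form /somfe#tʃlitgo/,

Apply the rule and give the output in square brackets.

/t/ before /g/ (velar) → [k]

[somfe#tʃlikgo]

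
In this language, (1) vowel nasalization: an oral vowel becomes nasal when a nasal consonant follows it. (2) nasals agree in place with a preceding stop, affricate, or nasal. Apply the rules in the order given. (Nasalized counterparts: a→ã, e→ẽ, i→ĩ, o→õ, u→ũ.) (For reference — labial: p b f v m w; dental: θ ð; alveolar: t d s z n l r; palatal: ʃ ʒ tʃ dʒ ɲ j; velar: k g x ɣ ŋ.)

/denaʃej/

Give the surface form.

Rule 1: /e/ before nasal /n/ → [ẽ]
After rule 1: dẽnaʃej
Rule 2: no segment meets the rule's conditions; no change.

[dẽnaʃej]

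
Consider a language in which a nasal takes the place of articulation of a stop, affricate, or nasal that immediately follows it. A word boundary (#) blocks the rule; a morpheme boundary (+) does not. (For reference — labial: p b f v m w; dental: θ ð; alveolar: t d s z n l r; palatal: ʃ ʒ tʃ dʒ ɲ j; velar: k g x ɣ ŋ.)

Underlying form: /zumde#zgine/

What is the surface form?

/m/ before /d/ (alveolar) → [n]

[zunde#zgine]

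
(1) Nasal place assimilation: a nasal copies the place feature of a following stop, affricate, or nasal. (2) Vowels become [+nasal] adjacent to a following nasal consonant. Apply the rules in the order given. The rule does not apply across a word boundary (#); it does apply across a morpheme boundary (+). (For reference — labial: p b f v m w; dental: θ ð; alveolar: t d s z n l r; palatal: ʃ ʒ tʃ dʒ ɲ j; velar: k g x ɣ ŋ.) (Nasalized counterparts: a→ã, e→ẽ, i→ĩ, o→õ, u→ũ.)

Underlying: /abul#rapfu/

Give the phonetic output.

Rule 1: no segment meets the rule's conditions; no change.
After rule 1: abul#rapfu
Rule 2: no segment meets the rule's conditions; no change.

[abul#rapfu]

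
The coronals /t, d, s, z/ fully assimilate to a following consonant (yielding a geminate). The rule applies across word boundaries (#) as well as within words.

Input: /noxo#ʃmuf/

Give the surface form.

[noxo#ʃmuf]

no segment meets the rule's conditions; no change.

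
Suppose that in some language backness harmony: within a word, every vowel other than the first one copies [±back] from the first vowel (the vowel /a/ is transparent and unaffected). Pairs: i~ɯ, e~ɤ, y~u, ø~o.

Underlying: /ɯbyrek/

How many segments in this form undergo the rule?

/y/ harmonizes with /ɯ/ ([+back]) → [u]
/e/ harmonizes with /ɯ/ ([+back]) → [ɤ]
2 segments change.

2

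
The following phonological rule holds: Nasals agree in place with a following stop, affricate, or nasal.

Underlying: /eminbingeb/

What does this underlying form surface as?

/n/ before /b/ (labial) → [m]
/n/ before /g/ (velar) → [ŋ]

[emimbiŋgeb]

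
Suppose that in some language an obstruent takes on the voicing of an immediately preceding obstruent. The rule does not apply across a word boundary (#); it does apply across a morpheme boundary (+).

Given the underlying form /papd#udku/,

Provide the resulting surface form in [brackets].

[papt#udgu]

/d/ after /p/ (voiceless) → [t]
/k/ after /d/ (voiced) → [g]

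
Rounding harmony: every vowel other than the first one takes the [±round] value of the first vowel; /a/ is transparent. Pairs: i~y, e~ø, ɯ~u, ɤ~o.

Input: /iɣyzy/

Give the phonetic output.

[iɣizi]

/y/ harmonizes with /i/ ([-round]) → [i]
/y/ harmonizes with /i/ ([-round]) → [i]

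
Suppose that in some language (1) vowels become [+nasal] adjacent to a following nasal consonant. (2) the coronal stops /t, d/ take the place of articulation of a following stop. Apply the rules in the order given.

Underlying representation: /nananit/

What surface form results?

Rule 1: /a/ before nasal /n/ → [ã]
Rule 1: /a/ before nasal /n/ → [ã]
After rule 1: nãnãnit
Rule 2: no segment meets the rule's conditions; no change.

[nãnãnit]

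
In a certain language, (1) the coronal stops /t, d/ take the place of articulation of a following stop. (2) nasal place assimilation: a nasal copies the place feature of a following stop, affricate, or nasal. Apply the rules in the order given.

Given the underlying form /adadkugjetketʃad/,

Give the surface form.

Rule 1: /d/ before /k/ (velar) → [g]
Rule 1: /t/ before /k/ (velar) → [k]
After rule 1: adagkugjekketʃad
Rule 2: no segment meets the rule's conditions; no change.

[adagkugjekketʃad]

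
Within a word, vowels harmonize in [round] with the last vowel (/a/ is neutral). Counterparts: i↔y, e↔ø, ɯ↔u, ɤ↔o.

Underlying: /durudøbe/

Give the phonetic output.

[dɯrɯdebe]

/u/ harmonizes with /e/ ([-round]) → [ɯ]
/u/ harmonizes with /e/ ([-round]) → [ɯ]
/ø/ harmonizes with /e/ ([-round]) → [e]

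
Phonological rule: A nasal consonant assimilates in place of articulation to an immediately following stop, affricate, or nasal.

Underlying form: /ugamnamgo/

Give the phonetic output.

/m/ before /n/ (alveolar) → [n]
/m/ before /g/ (velar) → [ŋ]

[ugannaŋgo]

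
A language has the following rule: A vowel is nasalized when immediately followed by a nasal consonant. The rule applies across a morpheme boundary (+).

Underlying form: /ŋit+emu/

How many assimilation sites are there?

/e/ before nasal /m/ → [ẽ]
1 segment changes.

1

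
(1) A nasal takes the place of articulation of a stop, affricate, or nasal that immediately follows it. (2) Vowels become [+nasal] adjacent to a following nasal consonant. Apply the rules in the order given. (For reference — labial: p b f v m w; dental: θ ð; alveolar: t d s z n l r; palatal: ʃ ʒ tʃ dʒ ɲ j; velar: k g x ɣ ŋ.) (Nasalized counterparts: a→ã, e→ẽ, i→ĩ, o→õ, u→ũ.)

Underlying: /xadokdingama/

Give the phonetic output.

[xadokdĩŋgãma]

Rule 1: /n/ before /g/ (velar) → [ŋ]
After rule 1: xadokdiŋgama
Rule 2: /i/ before nasal /ŋ/ → [ĩ]
Rule 2: /a/ before nasal /m/ → [ã]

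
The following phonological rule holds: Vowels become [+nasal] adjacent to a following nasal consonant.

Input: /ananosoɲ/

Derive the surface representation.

/a/ before nasal /n/ → [ã]
/a/ before nasal /n/ → [ã]
/o/ before nasal /ɲ/ → [õ]

[ãnãnosõɲ]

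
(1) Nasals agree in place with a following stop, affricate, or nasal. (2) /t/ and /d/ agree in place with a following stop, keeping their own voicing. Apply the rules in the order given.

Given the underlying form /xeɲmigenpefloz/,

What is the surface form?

Rule 1: /ɲ/ before /m/ (labial) → [m]
Rule 1: /n/ before /p/ (labial) → [m]
After rule 1: xemmigempefloz
Rule 2: no segment meets the rule's conditions; no change.

[xemmigempefloz]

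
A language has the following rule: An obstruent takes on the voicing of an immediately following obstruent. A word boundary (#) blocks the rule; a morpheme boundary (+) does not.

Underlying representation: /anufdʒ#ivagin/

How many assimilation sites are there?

/f/ before /dʒ/ (voiced) → [v]
1 segment changes.

1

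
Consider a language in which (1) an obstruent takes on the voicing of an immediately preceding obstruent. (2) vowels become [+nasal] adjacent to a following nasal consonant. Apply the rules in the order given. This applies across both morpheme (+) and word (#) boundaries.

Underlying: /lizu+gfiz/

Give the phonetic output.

[lizu+gviz]

Rule 1: /f/ after /g/ (voiced) → [v]
After rule 1: lizu+gviz
Rule 2: no segment meets the rule's conditions; no change.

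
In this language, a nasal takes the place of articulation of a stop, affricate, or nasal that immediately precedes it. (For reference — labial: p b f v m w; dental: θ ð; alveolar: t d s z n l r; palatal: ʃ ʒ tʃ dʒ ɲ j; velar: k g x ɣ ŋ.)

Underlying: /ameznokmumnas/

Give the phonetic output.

[ameznokŋummas]

/m/ after /k/ (velar) → [ŋ]
/n/ after /m/ (labial) → [m]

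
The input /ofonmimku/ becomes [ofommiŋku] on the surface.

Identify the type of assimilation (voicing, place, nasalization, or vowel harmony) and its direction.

/n/→[m] /m/→[ŋ].
Each target copies a feature from the following segment, so the direction is regressive.

place assimilation, regressive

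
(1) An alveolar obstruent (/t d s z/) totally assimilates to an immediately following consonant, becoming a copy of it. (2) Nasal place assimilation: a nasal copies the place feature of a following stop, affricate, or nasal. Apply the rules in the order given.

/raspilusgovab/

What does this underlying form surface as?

Rule 1: /s/ before /p/ → [p] (total assimilation)
Rule 1: /s/ before /g/ → [g] (total assimilation)
After rule 1: rappiluggovab
Rule 2: no segment meets the rule's conditions; no change.

[rappiluggovab]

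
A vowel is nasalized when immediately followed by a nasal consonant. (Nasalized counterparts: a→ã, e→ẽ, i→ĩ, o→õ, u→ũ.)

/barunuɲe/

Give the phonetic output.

/u/ before nasal /n/ → [ũ]
/u/ before nasal /ɲ/ → [ũ]

[barũnũɲe]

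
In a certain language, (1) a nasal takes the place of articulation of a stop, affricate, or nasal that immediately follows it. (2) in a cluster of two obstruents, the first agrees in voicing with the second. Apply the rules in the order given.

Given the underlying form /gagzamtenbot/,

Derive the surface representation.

[gagzantembot]

Rule 1: /m/ before /t/ (alveolar) → [n]
Rule 1: /n/ before /b/ (labial) → [m]
After rule 1: gagzantembot
Rule 2: no segment meets the rule's conditions; no change.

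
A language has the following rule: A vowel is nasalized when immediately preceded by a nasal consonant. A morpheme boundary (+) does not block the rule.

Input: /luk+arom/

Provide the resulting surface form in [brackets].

no segment meets the rule's conditions; no change.

[luk+arom]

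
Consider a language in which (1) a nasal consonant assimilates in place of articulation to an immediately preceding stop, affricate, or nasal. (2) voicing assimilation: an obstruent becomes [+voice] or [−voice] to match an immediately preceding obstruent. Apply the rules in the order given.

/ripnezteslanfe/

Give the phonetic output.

[ripmezdeslanfe]

Rule 1: /n/ after /p/ (labial) → [m]
After rule 1: ripmezteslanfe
Rule 2: /t/ after /z/ (voiced) → [d]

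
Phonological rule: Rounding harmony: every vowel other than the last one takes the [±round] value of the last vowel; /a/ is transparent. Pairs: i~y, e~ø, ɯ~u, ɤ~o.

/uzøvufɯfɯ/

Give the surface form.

[ɯzevɯfɯfɯ]

/u/ harmonizes with /ɯ/ ([-round]) → [ɯ]
/ø/ harmonizes with /ɯ/ ([-round]) → [e]
/u/ harmonizes with /ɯ/ ([-round]) → [ɯ]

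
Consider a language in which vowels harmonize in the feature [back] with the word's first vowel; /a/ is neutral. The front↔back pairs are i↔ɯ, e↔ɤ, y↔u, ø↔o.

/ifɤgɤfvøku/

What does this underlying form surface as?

/ɤ/ harmonizes with /i/ ([-back]) → [e]
/ɤ/ harmonizes with /i/ ([-back]) → [e]
/u/ harmonizes with /i/ ([-back]) → [y]

[ifegefvøky]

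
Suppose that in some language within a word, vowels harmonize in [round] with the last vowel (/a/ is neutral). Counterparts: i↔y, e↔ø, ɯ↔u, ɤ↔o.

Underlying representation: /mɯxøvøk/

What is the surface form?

[muxøvøk]

/ɯ/ harmonizes with /ø/ ([+round]) → [u]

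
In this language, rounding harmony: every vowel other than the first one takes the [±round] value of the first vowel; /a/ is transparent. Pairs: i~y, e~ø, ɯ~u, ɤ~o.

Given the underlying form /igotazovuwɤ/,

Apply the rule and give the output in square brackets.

[igɤtazɤvɯwɤ]

/o/ harmonizes with /i/ ([-round]) → [ɤ]
/o/ harmonizes with /i/ ([-round]) → [ɤ]
/u/ harmonizes with /i/ ([-round]) → [ɯ]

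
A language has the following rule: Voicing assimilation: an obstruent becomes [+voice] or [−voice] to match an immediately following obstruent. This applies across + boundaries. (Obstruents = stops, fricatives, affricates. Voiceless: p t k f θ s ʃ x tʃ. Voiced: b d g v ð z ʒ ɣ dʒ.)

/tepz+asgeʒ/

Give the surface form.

[tebz+azgeʒ]

/p/ before /z/ (voiced) → [b]
/s/ before /g/ (voiced) → [z]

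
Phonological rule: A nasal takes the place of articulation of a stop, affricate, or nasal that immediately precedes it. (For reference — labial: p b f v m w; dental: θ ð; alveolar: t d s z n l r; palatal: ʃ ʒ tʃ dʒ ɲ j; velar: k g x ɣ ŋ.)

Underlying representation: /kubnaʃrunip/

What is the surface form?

/n/ after /b/ (labial) → [m]

[kubmaʃrunip]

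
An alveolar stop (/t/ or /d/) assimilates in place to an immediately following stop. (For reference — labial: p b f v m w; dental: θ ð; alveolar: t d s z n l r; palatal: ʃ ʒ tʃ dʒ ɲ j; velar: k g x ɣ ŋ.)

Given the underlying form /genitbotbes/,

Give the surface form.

[genipbopbes]

/t/ before /b/ (labial) → [p]
/t/ before /b/ (labial) → [p]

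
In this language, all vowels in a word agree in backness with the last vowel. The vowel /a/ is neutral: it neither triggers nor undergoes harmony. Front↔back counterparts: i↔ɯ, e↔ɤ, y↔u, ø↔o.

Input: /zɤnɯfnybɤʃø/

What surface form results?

[zenifnybeʃø]

/ɤ/ harmonizes with /ø/ ([-back]) → [e]
/ɯ/ harmonizes with /ø/ ([-back]) → [i]
/ɤ/ harmonizes with /ø/ ([-back]) → [e]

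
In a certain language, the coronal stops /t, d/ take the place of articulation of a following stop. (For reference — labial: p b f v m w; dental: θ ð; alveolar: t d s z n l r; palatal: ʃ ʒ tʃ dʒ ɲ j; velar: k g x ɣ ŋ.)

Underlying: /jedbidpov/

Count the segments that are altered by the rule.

/d/ before /b/ (labial) → [b]
/d/ before /p/ (labial) → [b]
2 segments change.

2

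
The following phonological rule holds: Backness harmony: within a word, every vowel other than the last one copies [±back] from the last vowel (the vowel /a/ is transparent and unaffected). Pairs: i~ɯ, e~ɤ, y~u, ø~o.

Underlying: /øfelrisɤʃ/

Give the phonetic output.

[ofɤlrɯsɤʃ]

/ø/ harmonizes with /ɤ/ ([+back]) → [o]
/e/ harmonizes with /ɤ/ ([+back]) → [ɤ]
/i/ harmonizes with /ɤ/ ([+back]) → [ɯ]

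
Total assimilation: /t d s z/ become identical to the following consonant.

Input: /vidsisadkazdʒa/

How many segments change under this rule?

3

/d/ before /s/ → [s] (total assimilation)
/d/ before /k/ → [k] (total assimilation)
/z/ before /dʒ/ → [dʒ] (total assimilation)
3 segments change.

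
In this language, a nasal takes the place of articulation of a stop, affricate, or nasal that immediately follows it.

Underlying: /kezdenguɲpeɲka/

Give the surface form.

[kezdeŋgumpeŋka]

/n/ before /g/ (velar) → [ŋ]
/ɲ/ before /p/ (labial) → [m]
/ɲ/ before /k/ (velar) → [ŋ]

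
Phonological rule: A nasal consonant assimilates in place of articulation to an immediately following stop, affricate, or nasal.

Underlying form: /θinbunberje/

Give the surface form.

/n/ before /b/ (labial) → [m]
/n/ before /b/ (labial) → [m]

[θimbumberje]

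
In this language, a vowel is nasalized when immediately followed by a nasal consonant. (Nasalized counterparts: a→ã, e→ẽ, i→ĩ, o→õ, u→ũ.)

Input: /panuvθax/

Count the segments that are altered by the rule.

1

/a/ before nasal /n/ → [ã]
1 segment changes.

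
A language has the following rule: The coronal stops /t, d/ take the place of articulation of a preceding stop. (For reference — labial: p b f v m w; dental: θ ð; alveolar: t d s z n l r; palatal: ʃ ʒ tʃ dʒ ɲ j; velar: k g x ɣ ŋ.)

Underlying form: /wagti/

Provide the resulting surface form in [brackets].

[wagki]

/t/ after /g/ (velar) → [k]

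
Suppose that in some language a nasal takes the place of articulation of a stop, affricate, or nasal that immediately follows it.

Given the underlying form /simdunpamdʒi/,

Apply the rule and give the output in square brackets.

[sindumpaɲdʒi]

/m/ before /d/ (alveolar) → [n]
/n/ before /p/ (labial) → [m]
/m/ before /dʒ/ (palatal) → [ɲ]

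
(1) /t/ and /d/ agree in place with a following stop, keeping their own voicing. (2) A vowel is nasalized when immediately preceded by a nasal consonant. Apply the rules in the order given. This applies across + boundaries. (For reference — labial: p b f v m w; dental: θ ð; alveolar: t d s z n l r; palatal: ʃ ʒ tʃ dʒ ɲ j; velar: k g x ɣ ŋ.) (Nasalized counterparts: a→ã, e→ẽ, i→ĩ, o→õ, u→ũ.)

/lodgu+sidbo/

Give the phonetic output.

Rule 1: /d/ before /g/ (velar) → [g]
Rule 1: /d/ before /b/ (labial) → [b]
After rule 1: loggu+sibbo
Rule 2: no segment meets the rule's conditions; no change.

[loggu+sibbo]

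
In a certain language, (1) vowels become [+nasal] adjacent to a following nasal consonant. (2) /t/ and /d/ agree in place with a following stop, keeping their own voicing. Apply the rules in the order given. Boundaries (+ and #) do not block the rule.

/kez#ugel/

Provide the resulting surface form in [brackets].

[kez#ugel]

Rule 1: no segment meets the rule's conditions; no change.
After rule 1: kez#ugel
Rule 2: no segment meets the rule's conditions; no change.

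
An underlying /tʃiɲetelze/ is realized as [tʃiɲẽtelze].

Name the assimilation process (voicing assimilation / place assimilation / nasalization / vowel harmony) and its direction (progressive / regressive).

nasalization, progressive

/e/→[ẽ].
Each target copies a feature from the preceding segment, so the direction is progressive.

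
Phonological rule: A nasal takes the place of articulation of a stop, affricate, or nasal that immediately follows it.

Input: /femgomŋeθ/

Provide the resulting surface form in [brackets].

/m/ before /g/ (velar) → [ŋ]
/m/ before /ŋ/ (velar) → [ŋ]

[feŋgoŋŋeθ]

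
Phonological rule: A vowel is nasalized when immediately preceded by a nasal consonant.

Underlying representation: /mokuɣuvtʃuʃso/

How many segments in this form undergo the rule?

/o/ after nasal /m/ → [õ]
1 segment changes.

1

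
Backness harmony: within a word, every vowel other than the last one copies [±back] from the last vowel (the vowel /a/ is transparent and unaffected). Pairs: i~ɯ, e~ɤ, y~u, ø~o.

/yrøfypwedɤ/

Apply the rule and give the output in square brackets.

[urofupwɤdɤ]

/y/ harmonizes with /ɤ/ ([+back]) → [u]
/ø/ harmonizes with /ɤ/ ([+back]) → [o]
/y/ harmonizes with /ɤ/ ([+back]) → [u]
/e/ harmonizes with /ɤ/ ([+back]) → [ɤ]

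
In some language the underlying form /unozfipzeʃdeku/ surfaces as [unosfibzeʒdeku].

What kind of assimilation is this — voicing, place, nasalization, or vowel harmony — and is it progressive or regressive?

voicing assimilation, regressive

/z/→[s] /p/→[b] /ʃ/→[ʒ].
Each target copies a feature from the following segment, so the direction is regressive.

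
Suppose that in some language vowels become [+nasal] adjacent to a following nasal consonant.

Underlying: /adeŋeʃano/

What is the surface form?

/e/ before nasal /ŋ/ → [ẽ]
/a/ before nasal /n/ → [ã]

[adẽŋeʃãno]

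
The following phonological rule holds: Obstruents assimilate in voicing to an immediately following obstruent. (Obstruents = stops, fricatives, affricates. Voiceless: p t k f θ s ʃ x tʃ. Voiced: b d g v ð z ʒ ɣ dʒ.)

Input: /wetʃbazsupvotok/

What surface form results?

/tʃ/ before /b/ (voiced) → [dʒ]
/z/ before /s/ (voiceless) → [s]
/p/ before /v/ (voiced) → [b]

[wedʒbassubvotok]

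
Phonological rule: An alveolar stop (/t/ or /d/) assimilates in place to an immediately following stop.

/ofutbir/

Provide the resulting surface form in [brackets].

[ofupbir]

/t/ before /b/ (labial) → [p]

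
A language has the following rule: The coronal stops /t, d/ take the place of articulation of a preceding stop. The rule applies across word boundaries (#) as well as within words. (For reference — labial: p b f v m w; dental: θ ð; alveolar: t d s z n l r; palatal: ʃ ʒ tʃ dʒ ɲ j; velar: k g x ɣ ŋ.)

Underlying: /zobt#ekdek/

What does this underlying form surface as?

/t/ after /b/ (labial) → [p]
/d/ after /k/ (velar) → [g]

[zobp#ekgek]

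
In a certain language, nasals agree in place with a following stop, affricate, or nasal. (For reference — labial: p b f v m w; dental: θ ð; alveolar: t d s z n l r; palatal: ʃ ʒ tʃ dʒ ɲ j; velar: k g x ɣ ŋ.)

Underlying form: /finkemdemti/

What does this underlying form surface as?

[fiŋkendenti]

/n/ before /k/ (velar) → [ŋ]
/m/ before /d/ (alveolar) → [n]
/m/ before /t/ (alveolar) → [n]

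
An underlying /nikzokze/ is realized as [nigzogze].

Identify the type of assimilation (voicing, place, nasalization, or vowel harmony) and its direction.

/k/→[g] /k/→[g].
Each target copies a feature from the following segment, so the direction is regressive.

voicing assimilation, regressive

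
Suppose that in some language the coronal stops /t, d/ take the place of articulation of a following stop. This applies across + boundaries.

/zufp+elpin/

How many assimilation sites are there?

No segment meets the rule's conditions.

0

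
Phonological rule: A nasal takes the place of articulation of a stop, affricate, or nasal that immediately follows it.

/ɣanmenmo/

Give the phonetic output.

[ɣammemmo]

/n/ before /m/ (labial) → [m]
/n/ before /m/ (labial) → [m]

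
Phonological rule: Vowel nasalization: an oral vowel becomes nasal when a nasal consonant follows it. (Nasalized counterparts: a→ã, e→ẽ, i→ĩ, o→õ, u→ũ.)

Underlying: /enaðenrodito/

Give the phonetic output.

[ẽnaðẽnrodito]

/e/ before nasal /n/ → [ẽ]
/e/ before nasal /n/ → [ẽ]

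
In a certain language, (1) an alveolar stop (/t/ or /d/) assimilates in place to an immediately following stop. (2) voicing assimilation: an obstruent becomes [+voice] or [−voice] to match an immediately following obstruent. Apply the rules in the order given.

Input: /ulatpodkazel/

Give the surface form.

Rule 1: /t/ before /p/ (labial) → [p]
Rule 1: /d/ before /k/ (velar) → [g]
After rule 1: ulappogkazel
Rule 2: /g/ before /k/ (voiceless) → [k]

[ulappokkazel]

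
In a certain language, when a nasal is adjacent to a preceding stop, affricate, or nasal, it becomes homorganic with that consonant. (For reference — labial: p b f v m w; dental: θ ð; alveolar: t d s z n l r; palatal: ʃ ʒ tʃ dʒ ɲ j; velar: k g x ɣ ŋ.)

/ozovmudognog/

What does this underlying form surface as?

[ozovmudogŋog]

/n/ after /g/ (velar) → [ŋ]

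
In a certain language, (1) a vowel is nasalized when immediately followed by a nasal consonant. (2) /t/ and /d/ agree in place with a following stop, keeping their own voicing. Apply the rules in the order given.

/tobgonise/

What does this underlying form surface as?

Rule 1: /o/ before nasal /n/ → [õ]
After rule 1: tobgõnise
Rule 2: no segment meets the rule's conditions; no change.

[tobgõnise]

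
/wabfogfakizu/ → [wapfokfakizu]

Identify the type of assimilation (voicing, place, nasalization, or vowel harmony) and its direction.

voicing assimilation, regressive

/b/→[p] /g/→[k].
Each target copies a feature from the following segment, so the direction is regressive.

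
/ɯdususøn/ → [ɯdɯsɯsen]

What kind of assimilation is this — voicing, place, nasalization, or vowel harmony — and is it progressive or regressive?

vowel harmony, progressive

/u/→[ɯ] /u/→[ɯ] /ø/→[e].
Vowels agree with the first vowel, so the harmony is progressive.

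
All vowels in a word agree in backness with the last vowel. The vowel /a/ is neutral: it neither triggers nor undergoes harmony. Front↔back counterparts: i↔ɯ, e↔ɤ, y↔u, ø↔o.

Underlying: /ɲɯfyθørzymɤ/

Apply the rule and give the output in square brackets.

/y/ harmonizes with /ɤ/ ([+back]) → [u]
/ø/ harmonizes with /ɤ/ ([+back]) → [o]
/y/ harmonizes with /ɤ/ ([+back]) → [u]

[ɲɯfuθorzumɤ]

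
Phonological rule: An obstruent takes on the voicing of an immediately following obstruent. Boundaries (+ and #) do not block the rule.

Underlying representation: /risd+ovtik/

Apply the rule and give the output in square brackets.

/s/ before /d/ (voiced) → [z]
/v/ before /t/ (voiceless) → [f]

[rizd+oftik]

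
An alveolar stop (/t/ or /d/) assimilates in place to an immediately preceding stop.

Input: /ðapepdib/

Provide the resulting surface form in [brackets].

/d/ after /p/ (labial) → [b]

[ðapepbib]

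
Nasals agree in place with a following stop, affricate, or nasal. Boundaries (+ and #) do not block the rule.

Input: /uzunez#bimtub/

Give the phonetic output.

/m/ before /t/ (alveolar) → [n]

[uzunez#bintub]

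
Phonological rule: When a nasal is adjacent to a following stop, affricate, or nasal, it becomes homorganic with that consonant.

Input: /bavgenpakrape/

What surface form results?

[bavgempakrape]

/n/ before /p/ (labial) → [m]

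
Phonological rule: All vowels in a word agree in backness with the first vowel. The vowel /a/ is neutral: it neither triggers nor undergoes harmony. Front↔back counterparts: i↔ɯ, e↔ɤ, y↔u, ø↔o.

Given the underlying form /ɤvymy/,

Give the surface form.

[ɤvumu]

/y/ harmonizes with /ɤ/ ([+back]) → [u]
/y/ harmonizes with /ɤ/ ([+back]) → [u]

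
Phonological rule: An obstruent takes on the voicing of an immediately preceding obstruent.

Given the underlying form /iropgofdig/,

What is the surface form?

[iropkoftig]

/g/ after /p/ (voiceless) → [k]
/d/ after /f/ (voiceless) → [t]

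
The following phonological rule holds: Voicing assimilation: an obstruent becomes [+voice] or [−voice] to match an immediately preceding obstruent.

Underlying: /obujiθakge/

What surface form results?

/g/ after /k/ (voiceless) → [k]

[obujiθakke]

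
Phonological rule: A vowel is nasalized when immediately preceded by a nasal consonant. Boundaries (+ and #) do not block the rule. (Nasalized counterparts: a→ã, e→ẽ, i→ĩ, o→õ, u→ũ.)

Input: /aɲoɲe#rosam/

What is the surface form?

/o/ after nasal /ɲ/ → [õ]
/e/ after nasal /ɲ/ → [ẽ]

[aɲõɲẽ#rosam]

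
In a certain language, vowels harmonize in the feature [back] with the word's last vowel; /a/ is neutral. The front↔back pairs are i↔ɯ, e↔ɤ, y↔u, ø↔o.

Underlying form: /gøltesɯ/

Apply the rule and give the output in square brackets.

/ø/ harmonizes with /ɯ/ ([+back]) → [o]
/e/ harmonizes with /ɯ/ ([+back]) → [ɤ]

[goltɤsɯ]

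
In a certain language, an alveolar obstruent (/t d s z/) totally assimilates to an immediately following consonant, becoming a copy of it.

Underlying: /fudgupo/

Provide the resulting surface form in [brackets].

[fuggupo]

/d/ before /g/ → [g] (total assimilation)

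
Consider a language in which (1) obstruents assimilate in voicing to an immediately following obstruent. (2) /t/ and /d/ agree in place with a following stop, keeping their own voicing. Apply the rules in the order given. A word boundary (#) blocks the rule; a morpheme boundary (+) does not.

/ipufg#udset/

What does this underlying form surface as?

Rule 1: /f/ before /g/ (voiced) → [v]
Rule 1: /d/ before /s/ (voiceless) → [t]
After rule 1: ipuvg#utset
Rule 2: no segment meets the rule's conditions; no change.

[ipuvg#utset]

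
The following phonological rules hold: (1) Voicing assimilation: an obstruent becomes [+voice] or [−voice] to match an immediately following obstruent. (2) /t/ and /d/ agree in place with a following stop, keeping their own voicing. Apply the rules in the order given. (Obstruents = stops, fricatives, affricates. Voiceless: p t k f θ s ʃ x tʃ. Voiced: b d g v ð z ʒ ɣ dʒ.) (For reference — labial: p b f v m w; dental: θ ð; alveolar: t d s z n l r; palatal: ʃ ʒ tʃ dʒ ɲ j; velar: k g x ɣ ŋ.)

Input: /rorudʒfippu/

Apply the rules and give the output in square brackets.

[rorutʃfippu]

Rule 1: /dʒ/ before /f/ (voiceless) → [tʃ]
After rule 1: rorutʃfippu
Rule 2: no segment meets the rule's conditions; no change.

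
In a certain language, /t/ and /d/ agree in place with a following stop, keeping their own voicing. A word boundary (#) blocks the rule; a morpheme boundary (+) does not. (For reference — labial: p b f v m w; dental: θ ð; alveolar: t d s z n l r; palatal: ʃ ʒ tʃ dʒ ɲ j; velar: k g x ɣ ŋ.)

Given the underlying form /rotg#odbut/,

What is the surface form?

[rokg#obbut]

/t/ before /g/ (velar) → [k]
/d/ before /b/ (labial) → [b]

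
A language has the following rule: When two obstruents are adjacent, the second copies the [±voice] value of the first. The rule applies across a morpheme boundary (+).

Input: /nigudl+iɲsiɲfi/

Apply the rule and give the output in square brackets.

[nigudl+iɲsiɲfi]

no segment meets the rule's conditions; no change.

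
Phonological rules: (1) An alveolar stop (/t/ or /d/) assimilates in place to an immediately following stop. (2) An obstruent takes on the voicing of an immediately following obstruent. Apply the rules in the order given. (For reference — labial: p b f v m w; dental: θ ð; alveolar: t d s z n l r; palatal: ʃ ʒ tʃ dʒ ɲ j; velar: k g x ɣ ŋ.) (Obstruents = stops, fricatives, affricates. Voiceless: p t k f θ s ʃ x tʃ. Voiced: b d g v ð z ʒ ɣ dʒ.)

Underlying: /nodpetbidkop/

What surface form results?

[noppebbikkop]

Rule 1: /d/ before /p/ (labial) → [b]
Rule 1: /t/ before /b/ (labial) → [p]
Rule 1: /d/ before /k/ (velar) → [g]
After rule 1: nobpepbigkop
Rule 2: /b/ before /p/ (voiceless) → [p]
Rule 2: /p/ before /b/ (voiced) → [b]
Rule 2: /g/ before /k/ (voiceless) → [k]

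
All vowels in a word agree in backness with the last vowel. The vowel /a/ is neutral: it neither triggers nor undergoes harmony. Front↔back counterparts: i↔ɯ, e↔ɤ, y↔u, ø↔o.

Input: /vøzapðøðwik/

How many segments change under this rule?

No segment meets the rule's conditions.

0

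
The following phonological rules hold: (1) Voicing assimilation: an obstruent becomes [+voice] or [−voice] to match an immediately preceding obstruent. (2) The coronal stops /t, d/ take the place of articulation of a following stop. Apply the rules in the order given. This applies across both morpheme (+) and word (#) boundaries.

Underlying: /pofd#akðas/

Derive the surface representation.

[poft#akθas]

Rule 1: /d/ after /f/ (voiceless) → [t]
Rule 1: /ð/ after /k/ (voiceless) → [θ]
After rule 1: poft#akθas
Rule 2: no segment meets the rule's conditions; no change.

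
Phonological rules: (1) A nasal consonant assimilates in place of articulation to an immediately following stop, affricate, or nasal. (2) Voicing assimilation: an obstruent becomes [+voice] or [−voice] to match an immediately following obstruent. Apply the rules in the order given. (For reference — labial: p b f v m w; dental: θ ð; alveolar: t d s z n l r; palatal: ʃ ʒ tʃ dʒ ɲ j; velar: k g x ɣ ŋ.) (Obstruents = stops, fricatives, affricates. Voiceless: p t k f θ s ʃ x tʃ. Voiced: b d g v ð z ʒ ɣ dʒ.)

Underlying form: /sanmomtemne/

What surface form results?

Rule 1: /n/ before /m/ (labial) → [m]
Rule 1: /m/ before /t/ (alveolar) → [n]
Rule 1: /m/ before /n/ (alveolar) → [n]
After rule 1: sammontenne
Rule 2: no segment meets the rule's conditions; no change.

[sammontenne]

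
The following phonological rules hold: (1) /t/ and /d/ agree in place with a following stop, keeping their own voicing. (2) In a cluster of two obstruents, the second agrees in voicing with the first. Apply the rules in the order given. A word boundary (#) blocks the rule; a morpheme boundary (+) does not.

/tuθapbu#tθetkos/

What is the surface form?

[tuθappu#tθekkos]

Rule 1: /t/ before /k/ (velar) → [k]
After rule 1: tuθapbu#tθekkos
Rule 2: /b/ after /p/ (voiceless) → [p]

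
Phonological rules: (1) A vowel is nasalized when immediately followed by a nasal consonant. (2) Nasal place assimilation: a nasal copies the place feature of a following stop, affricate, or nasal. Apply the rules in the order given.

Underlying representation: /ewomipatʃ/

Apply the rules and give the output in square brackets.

Rule 1: /o/ before nasal /m/ → [õ]
After rule 1: ewõmipatʃ
Rule 2: no segment meets the rule's conditions; no change.

[ewõmipatʃ]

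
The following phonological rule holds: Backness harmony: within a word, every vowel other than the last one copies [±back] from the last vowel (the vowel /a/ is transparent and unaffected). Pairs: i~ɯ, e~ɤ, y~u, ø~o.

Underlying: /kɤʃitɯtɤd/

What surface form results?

/i/ harmonizes with /ɤ/ ([+back]) → [ɯ]

[kɤʃɯtɯtɤd]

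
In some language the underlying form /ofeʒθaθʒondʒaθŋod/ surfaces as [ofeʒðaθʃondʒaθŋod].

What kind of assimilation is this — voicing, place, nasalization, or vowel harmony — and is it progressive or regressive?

/θ/→[ð] /ʒ/→[ʃ].
Each target copies a feature from the preceding segment, so the direction is progressive.

voicing assimilation, progressive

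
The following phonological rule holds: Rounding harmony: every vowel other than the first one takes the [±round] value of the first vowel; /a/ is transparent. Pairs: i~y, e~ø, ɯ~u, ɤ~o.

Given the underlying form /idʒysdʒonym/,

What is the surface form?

[idʒisdʒɤnim]

/y/ harmonizes with /i/ ([-round]) → [i]
/o/ harmonizes with /i/ ([-round]) → [ɤ]
/y/ harmonizes with /i/ ([-round]) → [i]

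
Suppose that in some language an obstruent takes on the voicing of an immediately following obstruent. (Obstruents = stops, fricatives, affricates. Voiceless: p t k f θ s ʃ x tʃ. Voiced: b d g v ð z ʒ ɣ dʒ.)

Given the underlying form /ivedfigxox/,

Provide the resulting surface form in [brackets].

[ivetfikxox]

/d/ before /f/ (voiceless) → [t]
/g/ before /x/ (voiceless) → [k]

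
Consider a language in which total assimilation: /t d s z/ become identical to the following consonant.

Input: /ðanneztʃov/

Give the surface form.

/z/ before /tʃ/ → [tʃ] (total assimilation)

[ðannetʃtʃov]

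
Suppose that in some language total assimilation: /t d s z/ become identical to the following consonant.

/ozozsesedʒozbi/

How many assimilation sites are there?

2

/z/ before /s/ → [s] (total assimilation)
/z/ before /b/ → [b] (total assimilation)
2 segments change.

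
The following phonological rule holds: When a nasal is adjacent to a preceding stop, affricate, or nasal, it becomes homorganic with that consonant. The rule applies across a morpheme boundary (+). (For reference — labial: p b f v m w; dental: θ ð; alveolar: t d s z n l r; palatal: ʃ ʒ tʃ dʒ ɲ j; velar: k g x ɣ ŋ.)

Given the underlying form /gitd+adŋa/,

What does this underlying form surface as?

/ŋ/ after /d/ (alveolar) → [n]

[gitd+adna]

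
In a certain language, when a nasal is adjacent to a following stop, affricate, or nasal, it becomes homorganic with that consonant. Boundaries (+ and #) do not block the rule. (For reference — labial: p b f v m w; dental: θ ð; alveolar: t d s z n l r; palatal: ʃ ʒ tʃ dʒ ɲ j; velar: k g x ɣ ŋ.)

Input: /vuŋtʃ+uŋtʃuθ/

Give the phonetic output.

[vuɲtʃ+uɲtʃuθ]

/ŋ/ before /tʃ/ (palatal) → [ɲ]
/ŋ/ before /tʃ/ (palatal) → [ɲ]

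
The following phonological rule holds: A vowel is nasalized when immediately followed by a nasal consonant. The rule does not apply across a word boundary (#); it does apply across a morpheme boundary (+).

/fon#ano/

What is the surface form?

/o/ before nasal /n/ → [õ]
/a/ before nasal /n/ → [ã]

[fõn#ãno]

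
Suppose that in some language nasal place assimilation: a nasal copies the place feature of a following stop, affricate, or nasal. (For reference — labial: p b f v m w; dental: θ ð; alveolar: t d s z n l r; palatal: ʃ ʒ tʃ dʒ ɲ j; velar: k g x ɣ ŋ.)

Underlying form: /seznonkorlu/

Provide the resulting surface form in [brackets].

[seznoŋkorlu]

/n/ before /k/ (velar) → [ŋ]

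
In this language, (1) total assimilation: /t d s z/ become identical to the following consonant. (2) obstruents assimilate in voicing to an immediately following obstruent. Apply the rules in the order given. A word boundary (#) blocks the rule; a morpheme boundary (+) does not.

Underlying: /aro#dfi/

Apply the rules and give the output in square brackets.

Rule 1: /d/ before /f/ → [f] (total assimilation)
After rule 1: aro#ffi
Rule 2: no segment meets the rule's conditions; no change.

[aro#ffi]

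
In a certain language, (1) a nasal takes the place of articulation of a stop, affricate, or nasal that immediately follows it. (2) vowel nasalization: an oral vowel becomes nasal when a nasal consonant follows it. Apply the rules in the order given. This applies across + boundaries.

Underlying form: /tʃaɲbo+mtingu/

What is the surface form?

Rule 1: /ɲ/ before /b/ (labial) → [m]
Rule 1: /m/ before /t/ (alveolar) → [n]
Rule 1: /n/ before /g/ (velar) → [ŋ]
After rule 1: tʃambo+ntiŋgu
Rule 2: /a/ before nasal /m/ → [ã]
Rule 2: /o/ before nasal /n/ → [õ]
Rule 2: /i/ before nasal /ŋ/ → [ĩ]

[tʃãmbõ+ntĩŋgu]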